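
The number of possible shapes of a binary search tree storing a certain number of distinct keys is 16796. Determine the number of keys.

Binary search tree shapes on n keys are counted by C_n. Since C_10 = 16796, the index is 10.

10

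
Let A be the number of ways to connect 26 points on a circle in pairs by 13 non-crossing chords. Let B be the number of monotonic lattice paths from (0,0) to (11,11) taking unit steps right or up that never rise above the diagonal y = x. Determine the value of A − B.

Pairing 26 circle points by 13 non-crossing chords gives C_13 matchings. So A = C_13 = 742900.
Monotone paths in an n×n grid that stay weakly below the diagonal are counted by C_n; here n = 11. So B = C_11 = 58786.
A − B = 742900 − 58786 = 684114.

684114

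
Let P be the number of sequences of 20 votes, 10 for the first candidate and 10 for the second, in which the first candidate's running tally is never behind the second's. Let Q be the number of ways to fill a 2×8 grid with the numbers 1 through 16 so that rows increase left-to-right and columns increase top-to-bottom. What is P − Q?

15366

Reading a vote for the leader as '(' and for the other as ')' turns such a sequence into a balanced string of 10 pairs, so the count is C_10. So P = C_10 = 16796.
By the hook-length formula (or a Dyck-path bijection), SYT of shape 2×8 number C_8. So Q = C_8 = 1430.
P − Q = 16796 − 1430 = 15366.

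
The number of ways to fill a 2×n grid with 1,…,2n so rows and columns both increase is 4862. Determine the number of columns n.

Standard Young tableaux of shape 2×n are counted by C_n; 4862 = C_9.

9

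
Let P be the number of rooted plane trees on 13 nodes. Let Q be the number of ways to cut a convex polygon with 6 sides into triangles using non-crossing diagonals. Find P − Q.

207998

Rooted ordered (plane) trees on m nodes have m−1 edges and are counted by C_{m−1}; m = 13 gives C_12. So P = C_12 = 208012.
The number of triangulations of a 6-gon is the Catalan number C_4 (index = sides − 2). So Q = C_4 = 14.
P − Q = 208012 − 14 = 207998.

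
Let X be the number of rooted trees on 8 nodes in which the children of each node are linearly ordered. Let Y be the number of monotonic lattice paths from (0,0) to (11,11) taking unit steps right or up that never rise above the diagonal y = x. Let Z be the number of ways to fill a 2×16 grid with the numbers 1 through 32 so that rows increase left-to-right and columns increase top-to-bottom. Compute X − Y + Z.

35299313

Rooted ordered (plane) trees on m nodes have m−1 edges and are counted by C_{m−1}; m = 8 gives C_7. So X = C_7 = 429.
Sub-diagonal monotone paths from (0,0) to (11,11) biject with Dyck paths of semilength 11, giving C_11. So Y = C_11 = 58786.
By the hook-length formula (or a Dyck-path bijection), SYT of shape 2×16 number C_16. So Z = C_16 = 35357670.
X − Y + Z = 429 − 58786 + 35357670 = 35299313.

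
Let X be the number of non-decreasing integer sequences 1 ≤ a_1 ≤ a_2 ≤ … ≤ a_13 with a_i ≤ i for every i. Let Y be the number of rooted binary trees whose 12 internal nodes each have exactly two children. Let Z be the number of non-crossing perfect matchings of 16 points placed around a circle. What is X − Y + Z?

536318

Such sub-staircase sequences of length n are counted by C_n; here n = 13. So X = C_13 = 742900.
Full binary trees with n internal nodes are counted by C_n; here n = 12. So Y = C_12 = 208012.
Pairing 16 circle points by 8 non-crossing chords gives C_8 matchings. So Z = C_8 = 1430.
X − Y + Z = 742900 − 208012 + 1430 = 536318.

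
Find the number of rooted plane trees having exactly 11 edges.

A rooted plane tree with 11 edges has 12 nodes, and the count is C_11.
C_11 = C(22,11)/12 = 705432/12 = 58786.

58786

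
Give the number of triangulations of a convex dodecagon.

16796

Triangulations of a convex m-gon are counted by C_{m−2}; with m = 12 this is C_10.
C_10 = C(20,10)/11 = 184756/11 = 16796.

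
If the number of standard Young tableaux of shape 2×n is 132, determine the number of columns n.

6

Standard Young tableaux of shape 2×n are counted by C_n, and C_6 = 132.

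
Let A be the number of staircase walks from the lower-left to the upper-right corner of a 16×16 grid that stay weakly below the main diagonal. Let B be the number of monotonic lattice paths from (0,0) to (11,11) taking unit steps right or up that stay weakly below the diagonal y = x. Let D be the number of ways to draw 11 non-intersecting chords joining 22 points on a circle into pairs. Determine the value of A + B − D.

Monotone paths in an n×n grid that stay weakly below the diagonal are counted by C_n; here n = 16. So A = C_16 = 35357670.
Sub-diagonal monotone paths from (0,0) to (11,11) biject with Dyck paths of semilength 11, giving C_11. So B = C_11 = 58786.
Non-crossing perfect matchings of 2n points on a circle are counted by C_n; with 22 points, n = 11. So D = C_11 = 58786.
A + B − D = 35357670 + 58786 − 58786 = 35357670.

35357670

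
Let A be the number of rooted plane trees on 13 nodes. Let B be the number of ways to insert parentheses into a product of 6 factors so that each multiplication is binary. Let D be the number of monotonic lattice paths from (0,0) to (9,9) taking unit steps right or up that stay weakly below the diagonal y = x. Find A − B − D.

A rooted plane tree on 13 nodes has 12 edges, and such trees are counted by C_12. So A = C_12 = 208012.
Parenthesizations of m factors correspond to full binary trees with m leaves, counted by C_{m−1}; m = 6 gives C_5. So B = C_5 = 42.
Monotone paths in an n×n grid that stay weakly below the diagonal are counted by C_n; here n = 9. So D = C_9 = 4862.
A − B − D = 208012 − 42 − 4862 = 203108.

203108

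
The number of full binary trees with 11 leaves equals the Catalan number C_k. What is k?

10

A full binary tree with L leaves has L−1 internal nodes and is counted by C_{L−1}; L = 11 gives C_10.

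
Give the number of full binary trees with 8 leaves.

A full binary tree with L leaves has L−1 internal nodes and is counted by C_{L−1}; L = 8 gives C_7.
C_7 = 429.

429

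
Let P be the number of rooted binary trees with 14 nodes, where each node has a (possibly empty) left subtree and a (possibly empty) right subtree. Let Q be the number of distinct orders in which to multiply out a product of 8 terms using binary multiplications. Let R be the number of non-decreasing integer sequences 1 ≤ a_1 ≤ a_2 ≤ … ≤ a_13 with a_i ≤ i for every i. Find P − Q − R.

There are C_n binary search tree shapes on n keys; with n = 14 that is C_14. So P = C_14 = 2674440.
Bracketing 8 factors into binary products is counted by C_{8−1} = C_7. So Q = C_7 = 429.
Weakly increasing sequences with a_i ≤ i biject with Dyck paths of semilength 13, so there are C_13. So R = C_13 = 742900.
P − Q − R = 2674440 − 429 − 742900 = 1931111.

1931111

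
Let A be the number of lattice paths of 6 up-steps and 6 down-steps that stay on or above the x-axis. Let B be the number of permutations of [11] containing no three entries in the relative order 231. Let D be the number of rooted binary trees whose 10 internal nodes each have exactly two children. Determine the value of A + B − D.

42122

A Dyck path with 6 up-steps and 6 down-steps has semilength 6, so there are C_6 of them. So A = C_6 = 132.
For any fixed pattern of length 3, the pattern-avoiding permutations of [11] number C_11. So B = C_11 = 58786.
The number of full binary trees on 10 internal nodes is the Catalan number C_10. So D = C_10 = 16796.
A + B − D = 132 + 58786 − 16796 = 42122.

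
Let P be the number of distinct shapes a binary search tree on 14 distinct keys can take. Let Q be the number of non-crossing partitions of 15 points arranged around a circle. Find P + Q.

12369285

There are C_n binary search tree shapes on n keys; with n = 14 that is C_14. So P = C_14 = 2674440.
Non-crossing partitions of an n-element set are counted by C_n; here n = 15. So Q = C_15 = 9694845.
P + Q = 2674440 + 9694845 = 12369285.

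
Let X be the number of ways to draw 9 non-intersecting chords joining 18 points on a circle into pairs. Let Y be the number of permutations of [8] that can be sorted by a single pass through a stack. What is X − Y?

Non-crossing perfect matchings of 2n points on a circle are counted by C_n; with 18 points, n = 9. So X = C_9 = 4862.
By Knuth's characterisation, the stack-sortable permutations of length 8 are the 231-avoiders, numbering C_8. So Y = C_8 = 1430.
X − Y = 4862 − 1430 = 3432.

3432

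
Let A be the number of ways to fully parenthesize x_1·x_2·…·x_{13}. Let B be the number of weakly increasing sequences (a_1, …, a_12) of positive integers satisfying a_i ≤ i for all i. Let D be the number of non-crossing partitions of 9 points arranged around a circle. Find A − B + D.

4862

Ways to associate a product of 13 factors correspond to binary trees on 13 leaves, so the count is C_12. So A = C_12 = 208012.
Weakly increasing sequences with a_i ≤ i biject with Dyck paths of semilength 12, so there are C_12. So B = C_12 = 208012.
Non-crossing partitions of an n-element set are counted by C_n; here n = 9. So D = C_9 = 4862.
A − B + D = 208012 − 208012 + 4862 = 4862.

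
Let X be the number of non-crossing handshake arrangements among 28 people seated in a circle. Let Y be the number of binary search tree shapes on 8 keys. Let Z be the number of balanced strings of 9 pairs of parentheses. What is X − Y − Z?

2668148

Non-crossing handshake pairings of 2n people are counted by C_n; 28 people gives n = 14. So X = C_14 = 2674440.
Rooted binary trees with 8 nodes (each child slot possibly empty) number C_8. So Y = C_8 = 1430.
Balanced strings of n pairs of brackets are counted by C_n; here n = 9. So Z = C_9 = 4862.
X − Y − Z = 2674440 − 1430 − 4862 = 2668148.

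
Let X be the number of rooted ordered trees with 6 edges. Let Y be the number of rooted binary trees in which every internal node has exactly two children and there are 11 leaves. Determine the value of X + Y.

16928

Rooted ordered trees with n edges are counted by C_n; here n = 6. So X = C_6 = 132.
Full binary trees with 11 leaves have 11−1 = 10 internal nodes, so there are C_10 of them. So Y = C_10 = 16796.
X + Y = 132 + 16796 = 16928.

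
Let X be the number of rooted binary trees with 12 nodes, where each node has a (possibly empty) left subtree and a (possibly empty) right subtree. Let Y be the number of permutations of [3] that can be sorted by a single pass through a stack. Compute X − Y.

208007

Rooted binary trees with 12 nodes (each child slot possibly empty) number C_12. So X = C_12 = 208012.
Stack-sortable permutations are exactly the 231-avoiding ones, counted by C_n; here n = 3. So Y = C_3 = 5.
X − Y = 208012 − 5 = 208007.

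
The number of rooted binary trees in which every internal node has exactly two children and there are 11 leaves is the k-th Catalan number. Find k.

Full binary trees with 11 leaves have 11−1 = 10 internal nodes, so there are C_10 of them.

10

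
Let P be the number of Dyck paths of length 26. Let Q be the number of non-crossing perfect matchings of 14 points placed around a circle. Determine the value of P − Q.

742471

Dyck paths of semilength n (length 2n) are counted by C_n; here n = 13. So P = C_13 = 742900.
Pairing 14 circle points by 7 non-crossing chords gives C_7 matchings. So Q = C_7 = 429.
P − Q = 742900 − 429 = 742471.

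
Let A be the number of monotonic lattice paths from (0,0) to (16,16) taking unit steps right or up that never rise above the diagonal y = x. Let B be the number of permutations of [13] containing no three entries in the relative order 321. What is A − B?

Monotone paths in an n×n grid that stay weakly below the diagonal are counted by C_n; here n = 16. So A = C_16 = 35357670.
For any fixed pattern of length 3, the pattern-avoiding permutations of [13] number C_13. So B = C_13 = 742900.
A − B = 35357670 − 742900 = 34614770.

34614770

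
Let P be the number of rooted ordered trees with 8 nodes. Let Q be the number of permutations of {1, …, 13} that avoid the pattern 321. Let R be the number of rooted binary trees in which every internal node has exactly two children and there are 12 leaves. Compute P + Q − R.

A rooted plane tree on 8 nodes has 7 edges, and such trees are counted by C_7. So P = C_7 = 429.
For any fixed pattern of length 3, the pattern-avoiding permutations of [13] number C_13. So Q = C_13 = 742900.
A full binary tree with L leaves has L−1 internal nodes and is counted by C_{L−1}; L = 12 gives C_11. So R = C_11 = 58786.
P + Q − R = 429 + 742900 − 58786 = 684543.

684543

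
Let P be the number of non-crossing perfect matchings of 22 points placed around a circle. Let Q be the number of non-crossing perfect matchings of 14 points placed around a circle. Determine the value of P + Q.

59215

Non-crossing perfect matchings of 2n points on a circle are counted by C_n; with 22 points, n = 11. So P = C_11 = 58786.
Non-crossing perfect matchings of 2n points on a circle are counted by C_n; with 14 points, n = 7. So Q = C_7 = 429.
P + Q = 58786 + 429 = 59215.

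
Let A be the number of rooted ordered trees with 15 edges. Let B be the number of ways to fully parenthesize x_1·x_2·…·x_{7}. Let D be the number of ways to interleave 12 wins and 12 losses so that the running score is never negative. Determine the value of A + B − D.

A rooted plane tree with 15 edges has 16 nodes, and the count is C_15. So A = C_15 = 9694845.
Ways to associate a product of 7 factors correspond to binary trees on 7 leaves, so the count is C_6. So B = C_6 = 132.
Reading a vote for the leader as '(' and for the other as ')' turns such a sequence into a balanced string of 12 pairs, so the count is C_12. So D = C_12 = 208012.
A + B − D = 9694845 + 132 − 208012 = 9486965.

9486965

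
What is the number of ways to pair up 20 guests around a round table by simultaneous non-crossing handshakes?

Non-crossing handshake pairings of 2n people are counted by C_n; 20 people gives n = 10.
C_10 = C(20,10)/11 = 184756/11 = 16796.

16796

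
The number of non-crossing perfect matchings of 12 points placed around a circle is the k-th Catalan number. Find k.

6

Pairing 12 circle points by 6 non-crossing chords gives C_6 matchings.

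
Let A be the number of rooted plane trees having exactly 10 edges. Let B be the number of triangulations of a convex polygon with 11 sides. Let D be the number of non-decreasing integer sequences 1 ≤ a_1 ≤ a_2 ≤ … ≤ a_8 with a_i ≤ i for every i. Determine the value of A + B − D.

A rooted plane tree with 10 edges has 11 nodes, and the count is C_10. So A = C_10 = 16796.
The number of triangulations of an 11-gon is the Catalan number C_9 (index = sides − 2). So B = C_9 = 4862.
Weakly increasing sequences with a_i ≤ i biject with Dyck paths of semilength 8, so there are C_8. So D = C_8 = 1430.
A + B − D = 16796 + 4862 − 1430 = 20228.

20228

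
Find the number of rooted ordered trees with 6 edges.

132

A rooted plane tree with 6 edges has 7 nodes, and the count is C_6.
C_6 = 132.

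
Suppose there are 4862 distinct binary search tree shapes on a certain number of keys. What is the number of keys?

Binary search tree shapes on n keys are counted by C_n, and C_9 = 4862.

9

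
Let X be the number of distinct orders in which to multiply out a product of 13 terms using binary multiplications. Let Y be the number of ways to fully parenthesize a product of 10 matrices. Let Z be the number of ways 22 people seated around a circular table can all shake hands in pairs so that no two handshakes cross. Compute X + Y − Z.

Bracketing 13 factors into binary products is counted by C_{13−1} = C_12. So X = C_12 = 208012.
Bracketing 10 factors into binary products is counted by C_{10−1} = C_9. So Y = C_9 = 4862.
With 22 = 2·11 people, non-crossing handshake pairings are non-crossing perfect matchings on a circle, counted by C_11. So Z = C_11 = 58786.
X + Y − Z = 208012 + 4862 − 58786 = 154088.

154088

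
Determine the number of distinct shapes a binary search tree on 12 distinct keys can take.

208012

Binary trees (left/right distinguished) on n nodes are counted by C_n; here n = 12.
C_12 = C_11 · 2(2·11+1)/(11+2) = 58786 · 46/13 = 208012.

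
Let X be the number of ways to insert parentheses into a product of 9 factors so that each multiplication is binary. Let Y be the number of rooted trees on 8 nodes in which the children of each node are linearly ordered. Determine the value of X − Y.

1001

Parenthesizations of m factors correspond to full binary trees with m leaves, counted by C_{m−1}; m = 9 gives C_8. So X = C_8 = 1430.
A rooted plane tree on 8 nodes has 7 edges, and such trees are counted by C_7. So Y = C_7 = 429.
X − Y = 1430 − 429 = 1001.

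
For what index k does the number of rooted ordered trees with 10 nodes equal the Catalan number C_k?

9

Rooted ordered (plane) trees on m nodes have m−1 edges and are counted by C_{m−1}; m = 10 gives C_9.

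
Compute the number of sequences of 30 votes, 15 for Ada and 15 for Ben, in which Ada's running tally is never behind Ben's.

Ballot sequences with n votes each where one side never trails are Dyck words, counted by C_n; here n = 15.
C_15 = C(30,15)/16 = 155117520/16 = 9694845.

9694845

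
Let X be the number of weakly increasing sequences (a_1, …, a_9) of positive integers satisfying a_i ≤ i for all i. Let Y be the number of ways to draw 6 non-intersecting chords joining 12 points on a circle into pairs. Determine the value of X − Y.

4730

Weakly increasing sequences with a_i ≤ i biject with Dyck paths of semilength 9, so there are C_9. So X = C_9 = 4862.
Non-crossing perfect matchings of 2n points on a circle are counted by C_n; with 12 points, n = 6. So Y = C_6 = 132.
X − Y = 4862 − 132 = 4730.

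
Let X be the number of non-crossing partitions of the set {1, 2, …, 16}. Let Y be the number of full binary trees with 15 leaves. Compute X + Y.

38032110

Non-crossing partitions of an n-element set are counted by C_n; here n = 16. So X = C_16 = 35357670.
Full binary trees with 15 leaves have 15−1 = 14 internal nodes, so there are C_14 of them. So Y = C_14 = 2674440.
X + Y = 35357670 + 2674440 = 38032110.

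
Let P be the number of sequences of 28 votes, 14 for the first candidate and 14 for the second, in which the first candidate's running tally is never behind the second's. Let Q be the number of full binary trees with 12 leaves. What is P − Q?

2615654

Ballot sequences with n votes each where one side never trails are Dyck words, counted by C_n; here n = 14. So P = C_14 = 2674440.
Full binary trees with 12 leaves have 12−1 = 11 internal nodes, so there are C_11 of them. So Q = C_11 = 58786.
P − Q = 2674440 − 58786 = 2615654.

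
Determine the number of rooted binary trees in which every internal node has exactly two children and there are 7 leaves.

132

A full binary tree with L leaves has L−1 internal nodes and is counted by C_{L−1}; L = 7 gives C_6.
C_6 = 132.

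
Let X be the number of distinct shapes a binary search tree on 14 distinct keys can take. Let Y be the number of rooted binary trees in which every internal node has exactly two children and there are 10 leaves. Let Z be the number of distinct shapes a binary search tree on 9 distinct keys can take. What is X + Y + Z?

2684164

Binary trees (left/right distinguished) on n nodes are counted by C_n; here n = 14. So X = C_14 = 2674440.
A full binary tree with L leaves has L−1 internal nodes and is counted by C_{L−1}; L = 10 gives C_9. So Y = C_9 = 4862.
Rooted binary trees with 9 nodes (each child slot possibly empty) number C_9. So Z = C_9 = 4862.
X + Y + Z = 2674440 + 4862 + 4862 = 2684164.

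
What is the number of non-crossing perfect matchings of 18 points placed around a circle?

Pairing 18 circle points by 9 non-crossing chords gives C_9 matchings.
C_9 = 4862.

4862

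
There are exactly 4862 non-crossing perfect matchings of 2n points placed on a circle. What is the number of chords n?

Non-crossing pairings of 2n points on a circle are counted by C_n. The Catalan number equal to 4862 is C_9.

9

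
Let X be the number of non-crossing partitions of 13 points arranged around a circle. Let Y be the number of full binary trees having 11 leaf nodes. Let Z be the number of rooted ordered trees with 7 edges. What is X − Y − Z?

Non-crossing partitions of an n-element set are counted by C_n; here n = 13. So X = C_13 = 742900.
Full binary trees with 11 leaves have 11−1 = 10 internal nodes, so there are C_10 of them. So Y = C_10 = 16796.
Rooted ordered trees with n edges are counted by C_n; here n = 7. So Z = C_7 = 429.
X − Y − Z = 742900 − 16796 − 429 = 725675.

725675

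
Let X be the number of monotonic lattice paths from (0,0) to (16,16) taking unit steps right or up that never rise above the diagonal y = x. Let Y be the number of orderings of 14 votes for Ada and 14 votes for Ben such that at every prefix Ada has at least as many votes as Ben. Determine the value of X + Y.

Sub-diagonal monotone paths from (0,0) to (16,16) biject with Dyck paths of semilength 16, giving C_16. So X = C_16 = 35357670.
Reading a vote for the leader as '(' and for the other as ')' turns such a sequence into a balanced string of 14 pairs, so the count is C_14. So Y = C_14 = 2674440.
X + Y = 35357670 + 2674440 = 38032110.

38032110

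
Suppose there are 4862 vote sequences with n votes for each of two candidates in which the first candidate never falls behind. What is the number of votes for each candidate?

9

Such ballot sequences with n votes each are counted by C_n, and C_9 = 4862.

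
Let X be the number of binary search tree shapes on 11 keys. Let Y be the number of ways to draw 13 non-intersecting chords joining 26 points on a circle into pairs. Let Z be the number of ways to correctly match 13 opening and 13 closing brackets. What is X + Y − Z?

Rooted binary trees with 11 nodes (each child slot possibly empty) number C_11. So X = C_11 = 58786.
Pairing 26 circle points by 13 non-crossing chords gives C_13 matchings. So Y = C_13 = 742900.
With 13 pairs the number of balanced bracket strings is the Catalan number C_13. So Z = C_13 = 742900.
X + Y − Z = 58786 + 742900 − 742900 = 58786.

58786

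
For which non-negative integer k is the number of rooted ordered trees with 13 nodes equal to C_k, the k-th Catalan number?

Rooted ordered (plane) trees on m nodes have m−1 edges and are counted by C_{m−1}; m = 13 gives C_12.

12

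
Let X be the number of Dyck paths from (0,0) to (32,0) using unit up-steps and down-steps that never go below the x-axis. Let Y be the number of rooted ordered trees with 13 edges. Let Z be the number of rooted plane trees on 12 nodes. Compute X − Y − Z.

A Dyck path with 16 up-steps and 16 down-steps has semilength 16, so there are C_16 of them. So X = C_16 = 35357670.
Rooted ordered trees with n edges are counted by C_n; here n = 13. So Y = C_13 = 742900.
A rooted plane tree on 12 nodes has 11 edges, and such trees are counted by C_11. So Z = C_11 = 58786.
X − Y − Z = 35357670 − 742900 − 58786 = 34555984.

34555984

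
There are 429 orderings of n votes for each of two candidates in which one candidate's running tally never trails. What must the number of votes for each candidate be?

7

Such ballot sequences with n votes each are counted by C_n. Since C_7 = 429, the index is 7.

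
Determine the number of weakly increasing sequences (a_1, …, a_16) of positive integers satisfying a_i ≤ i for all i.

Such sub-staircase sequences of length n are counted by C_n; here n = 16.
C_16 = 35357670.

35357670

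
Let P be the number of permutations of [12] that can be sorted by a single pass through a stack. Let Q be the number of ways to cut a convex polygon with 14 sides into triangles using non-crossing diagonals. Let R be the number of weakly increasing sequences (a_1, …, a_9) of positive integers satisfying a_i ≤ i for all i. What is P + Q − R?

By Knuth's characterisation, the stack-sortable permutations of length 12 are the 231-avoiders, numbering C_12. So P = C_12 = 208012.
Triangulations of a convex m-gon are counted by C_{m−2}; with m = 14 this is C_12. So Q = C_12 = 208012.
Such sub-staircase sequences of length n are counted by C_n; here n = 9. So R = C_9 = 4862.
P + Q − R = 208012 + 208012 − 4862 = 411162.

411162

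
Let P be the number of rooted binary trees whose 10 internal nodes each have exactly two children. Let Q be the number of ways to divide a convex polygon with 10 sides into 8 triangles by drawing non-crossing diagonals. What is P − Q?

The number of full binary trees on 10 internal nodes is the Catalan number C_10. So P = C_10 = 16796.
A convex 10-gon is triangulated into 8 triangles, and the number of such triangulations is the Catalan number C_{10−2} = C_8. So Q = C_8 = 1430.
P − Q = 16796 − 1430 = 15366.

15366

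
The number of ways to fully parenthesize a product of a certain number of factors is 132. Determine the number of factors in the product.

7

Parenthesizations of m factors are counted by C_{m−1}. The Catalan number equal to 132 is C_6.
So the index is 6, and the number of factors is 6 + 1 = 7.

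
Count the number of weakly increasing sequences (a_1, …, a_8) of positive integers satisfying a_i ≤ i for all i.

Such sub-staircase sequences of length n are counted by C_n; here n = 8.
C_8 = C_7 · 2(2·7+1)/(7+2) = 429 · 30/9 = 1430.

1430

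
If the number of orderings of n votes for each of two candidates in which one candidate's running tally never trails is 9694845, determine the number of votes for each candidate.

15

Such ballot sequences with n votes each are counted by C_n, and C_15 = 9694845.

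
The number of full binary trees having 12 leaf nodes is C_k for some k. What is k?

A full binary tree with L leaves has L−1 internal nodes and is counted by C_{L−1}; L = 12 gives C_11.

11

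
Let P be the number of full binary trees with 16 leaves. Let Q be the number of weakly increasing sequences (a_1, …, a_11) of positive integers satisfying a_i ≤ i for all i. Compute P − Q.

Full binary trees with 16 leaves have 16−1 = 15 internal nodes, so there are C_15 of them. So P = C_15 = 9694845.
Weakly increasing sequences with a_i ≤ i biject with Dyck paths of semilength 11, so there are C_11. So Q = C_11 = 58786.
P − Q = 9694845 − 58786 = 9636059.

9636059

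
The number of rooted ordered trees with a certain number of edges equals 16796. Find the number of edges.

Rooted ordered trees with n edges are counted by C_n. The Catalan number equal to 16796 is C_10.

10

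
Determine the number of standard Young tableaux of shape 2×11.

58786

By the hook-length formula (or a Dyck-path bijection), SYT of shape 2×11 number C_11.
C_11 = C(22,11)/12 = 705432/12 = 58786.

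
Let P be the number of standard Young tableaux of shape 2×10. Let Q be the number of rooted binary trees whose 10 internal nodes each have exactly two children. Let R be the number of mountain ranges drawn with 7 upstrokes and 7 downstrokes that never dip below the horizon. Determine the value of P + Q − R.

33163

Standard Young tableaux of shape 2×n are counted by C_n; here n = 10. So P = C_10 = 16796.
Full binary trees with n internal nodes are counted by C_n; here n = 10. So Q = C_10 = 16796.
Dyck paths of semilength n (length 2n) are counted by C_n; here n = 7. So R = C_7 = 429.
P + Q − R = 16796 + 16796 − 429 = 33163.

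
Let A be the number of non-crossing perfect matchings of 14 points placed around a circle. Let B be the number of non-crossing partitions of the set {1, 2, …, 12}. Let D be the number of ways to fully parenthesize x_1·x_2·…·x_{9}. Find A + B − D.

207011

Pairing 14 circle points by 7 non-crossing chords gives C_7 matchings. So A = C_7 = 429.
The non-crossing partitions of [12] form a lattice of size C_12. So B = C_12 = 208012.
Bracketing 9 factors into binary products is counted by C_{9−1} = C_8. So D = C_8 = 1430.
A + B − D = 429 + 208012 − 1430 = 207011.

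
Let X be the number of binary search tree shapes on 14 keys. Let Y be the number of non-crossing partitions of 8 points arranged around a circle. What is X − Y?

2673010

Binary trees (left/right distinguished) on n nodes are counted by C_n; here n = 14. So X = C_14 = 2674440.
Non-crossing partitions of an n-element set are counted by C_n; here n = 8. So Y = C_8 = 1430.
X − Y = 2674440 − 1430 = 2673010.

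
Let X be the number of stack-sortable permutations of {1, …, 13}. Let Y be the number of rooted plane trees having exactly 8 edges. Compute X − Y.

By Knuth's characterisation, the stack-sortable permutations of length 13 are the 231-avoiders, numbering C_13. So X = C_13 = 742900.
Rooted ordered trees with n edges are counted by C_n; here n = 8. So Y = C_8 = 1430.
X − Y = 742900 − 1430 = 741470.

741470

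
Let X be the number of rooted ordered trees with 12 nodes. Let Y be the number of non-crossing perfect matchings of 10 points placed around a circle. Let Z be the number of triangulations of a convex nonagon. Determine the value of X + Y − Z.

Rooted ordered (plane) trees on m nodes have m−1 edges and are counted by C_{m−1}; m = 12 gives C_11. So X = C_11 = 58786.
Pairing 10 circle points by 5 non-crossing chords gives C_5 matchings. So Y = C_5 = 42.
Triangulations of a convex m-gon are counted by C_{m−2}; with m = 9 this is C_7. So Z = C_7 = 429.
X + Y − Z = 58786 + 42 − 429 = 58399.

58399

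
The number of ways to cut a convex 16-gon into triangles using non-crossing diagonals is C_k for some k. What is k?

A convex 16-gon is triangulated into 14 triangles, and the number of such triangulations is the Catalan number C_{16−2} = C_14.

14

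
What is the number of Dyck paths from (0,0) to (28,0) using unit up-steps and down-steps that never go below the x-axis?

A Dyck path with 14 up-steps and 14 down-steps has semilength 14, so there are C_14 of them.
C_14 = C(28,14)/15 = 40116600/15 = 2674440.

2674440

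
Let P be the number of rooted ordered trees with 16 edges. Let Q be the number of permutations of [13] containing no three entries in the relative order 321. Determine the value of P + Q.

36100570

A rooted plane tree with 16 edges has 17 nodes, and the count is C_16. So P = C_16 = 35357670.
Permutations of [n] avoiding any single length-3 pattern are counted by C_n; here n = 13. So Q = C_13 = 742900.
P + Q = 35357670 + 742900 = 36100570.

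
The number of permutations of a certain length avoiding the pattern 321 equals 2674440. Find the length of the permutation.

Permutations of [n] avoiding a fixed length-3 pattern are counted by C_n. Since C_14 = 2674440, the index is 14.

14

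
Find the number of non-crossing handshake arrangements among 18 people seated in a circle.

With 18 = 2·9 people, non-crossing handshake pairings are non-crossing perfect matchings on a circle, counted by C_9.
C_9 = 4862.

4862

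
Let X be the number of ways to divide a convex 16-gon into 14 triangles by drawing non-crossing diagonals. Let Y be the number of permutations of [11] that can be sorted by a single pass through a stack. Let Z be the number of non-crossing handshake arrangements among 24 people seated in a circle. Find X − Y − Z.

2407642

A convex 16-gon is triangulated into 14 triangles, and the number of such triangulations is the Catalan number C_{16−2} = C_14. So X = C_14 = 2674440.
By Knuth's characterisation, the stack-sortable permutations of length 11 are the 231-avoiders, numbering C_11. So Y = C_11 = 58786.
Non-crossing handshake pairings of 2n people are counted by C_n; 24 people gives n = 12. So Z = C_12 = 208012.
X − Y − Z = 2674440 − 58786 − 208012 = 2407642.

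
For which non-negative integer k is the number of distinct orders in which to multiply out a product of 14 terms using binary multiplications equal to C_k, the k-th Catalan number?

13

Parenthesizations of m factors correspond to full binary trees with m leaves, counted by C_{m−1}; m = 14 gives C_13.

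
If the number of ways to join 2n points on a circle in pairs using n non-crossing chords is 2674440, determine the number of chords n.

Non-crossing pairings of 2n points on a circle are counted by C_n. Since C_14 = 2674440, the index is 14.

14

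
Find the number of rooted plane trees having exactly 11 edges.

A rooted plane tree with 11 edges has 12 nodes, and the count is C_11.
C_11 = 58786.

58786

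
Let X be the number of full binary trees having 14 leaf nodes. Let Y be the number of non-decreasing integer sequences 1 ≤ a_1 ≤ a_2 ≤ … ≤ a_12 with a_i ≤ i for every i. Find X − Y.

534888

Full binary trees with 14 leaves have 14−1 = 13 internal nodes, so there are C_13 of them. So X = C_13 = 742900.
Such sub-staircase sequences of length n are counted by C_n; here n = 12. So Y = C_12 = 208012.
X − Y = 742900 − 208012 = 534888.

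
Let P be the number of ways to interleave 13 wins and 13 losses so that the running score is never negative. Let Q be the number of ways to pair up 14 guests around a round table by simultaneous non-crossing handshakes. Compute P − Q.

742471

Reading a vote for the leader as '(' and for the other as ')' turns such a sequence into a balanced string of 13 pairs, so the count is C_13. So P = C_13 = 742900.
With 14 = 2·7 people, non-crossing handshake pairings are non-crossing perfect matchings on a circle, counted by C_7. So Q = C_7 = 429.
P − Q = 742900 − 429 = 742471.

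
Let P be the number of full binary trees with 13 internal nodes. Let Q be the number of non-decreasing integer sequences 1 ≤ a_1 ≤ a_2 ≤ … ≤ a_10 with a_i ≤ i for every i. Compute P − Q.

726104

Full binary trees with n internal nodes are counted by C_n; here n = 13. So P = C_13 = 742900.
Such sub-staircase sequences of length n are counted by C_n; here n = 10. So Q = C_10 = 16796.
P − Q = 742900 − 16796 = 726104.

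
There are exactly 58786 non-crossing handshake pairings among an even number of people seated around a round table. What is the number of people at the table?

Non-crossing handshake pairings of 2n people are counted by C_n, and C_11 = 58786.
So n = 11, and there are 2n = 22 people.

22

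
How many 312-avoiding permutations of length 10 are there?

16796

Permutations of [n] avoiding any single length-3 pattern are counted by C_n; here n = 10.
C_10 = C_9 · 2(2·9+1)/(9+2) = 4862 · 38/11 = 16796.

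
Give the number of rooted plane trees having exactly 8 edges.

A rooted plane tree with 8 edges has 9 nodes, and the count is C_8.
C_8 = C(16,8)/9 = 12870/9 = 1430.

1430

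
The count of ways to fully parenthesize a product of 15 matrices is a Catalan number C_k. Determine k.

14

Parenthesizations of m factors correspond to full binary trees with m leaves, counted by C_{m−1}; m = 15 gives C_14.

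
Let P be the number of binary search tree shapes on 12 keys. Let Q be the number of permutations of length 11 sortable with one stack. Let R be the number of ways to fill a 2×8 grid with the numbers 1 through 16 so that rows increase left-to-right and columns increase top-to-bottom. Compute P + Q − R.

265368

Binary trees (left/right distinguished) on n nodes are counted by C_n; here n = 12. So P = C_12 = 208012.
By Knuth's characterisation, the stack-sortable permutations of length 11 are the 231-avoiders, numbering C_11. So Q = C_11 = 58786.
By the hook-length formula (or a Dyck-path bijection), SYT of shape 2×8 number C_8. So R = C_8 = 1430.
P + Q − R = 208012 + 58786 − 1430 = 265368.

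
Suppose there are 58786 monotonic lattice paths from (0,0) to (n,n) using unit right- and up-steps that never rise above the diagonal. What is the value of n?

11

Such diagonal-avoiding paths in an n×n grid are counted by C_n; 58786 = C_11.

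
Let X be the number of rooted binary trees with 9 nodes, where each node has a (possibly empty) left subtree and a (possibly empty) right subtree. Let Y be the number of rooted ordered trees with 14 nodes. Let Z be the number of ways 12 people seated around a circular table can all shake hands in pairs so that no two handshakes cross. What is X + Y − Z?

There are C_n binary search tree shapes on n keys; with n = 9 that is C_9. So X = C_9 = 4862.
A rooted plane tree on 14 nodes has 13 edges, and such trees are counted by C_13. So Y = C_13 = 742900.
Non-crossing handshake pairings of 2n people are counted by C_n; 12 people gives n = 6. So Z = C_6 = 132.
X + Y − Z = 4862 + 742900 − 132 = 747630.

747630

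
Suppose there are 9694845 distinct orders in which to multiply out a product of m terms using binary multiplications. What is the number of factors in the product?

Parenthesizations of m factors are counted by C_{m−1}, and C_15 = 9694845.
So the index is 15, and the number of factors is 15 + 1 = 16.

16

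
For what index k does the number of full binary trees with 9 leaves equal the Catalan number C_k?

Full binary trees with 9 leaves have 9−1 = 8 internal nodes, so there are C_8 of them.

8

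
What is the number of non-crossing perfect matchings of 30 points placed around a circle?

9694845

Non-crossing perfect matchings of 2n points on a circle are counted by C_n; with 30 points, n = 15.
C_15 = C_14 · 2(2·14+1)/(14+2) = 2674440 · 58/16 = 9694845.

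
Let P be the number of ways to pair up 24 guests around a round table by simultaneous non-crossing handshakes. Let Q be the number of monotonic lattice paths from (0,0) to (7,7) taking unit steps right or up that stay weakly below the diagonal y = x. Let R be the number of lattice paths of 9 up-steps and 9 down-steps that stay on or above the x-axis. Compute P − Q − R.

With 24 = 2·12 people, non-crossing handshake pairings are non-crossing perfect matchings on a circle, counted by C_12. So P = C_12 = 208012.
Monotone paths in an n×n grid that stay weakly below the diagonal are counted by C_n; here n = 7. So Q = C_7 = 429.
Paths of 9 up- and 9 down-steps that never dip below the axis are Dyck paths; their count is C_9. So R = C_9 = 4862.
P − Q − R = 208012 − 429 − 4862 = 202721.

202721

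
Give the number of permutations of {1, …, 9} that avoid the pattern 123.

Permutations of [n] avoiding any single length-3 pattern are counted by C_n; here n = 9.
C_9 = 4862.

4862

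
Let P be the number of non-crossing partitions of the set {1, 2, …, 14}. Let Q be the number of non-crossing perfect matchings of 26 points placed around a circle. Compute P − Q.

1931540

Non-crossing partitions of an n-element set are counted by C_n; here n = 14. So P = C_14 = 2674440.
Non-crossing perfect matchings of 2n points on a circle are counted by C_n; with 26 points, n = 13. So Q = C_13 = 742900.
P − Q = 2674440 − 742900 = 1931540.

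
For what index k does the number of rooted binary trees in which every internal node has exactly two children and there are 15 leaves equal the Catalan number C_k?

A full binary tree with L leaves has L−1 internal nodes and is counted by C_{L−1}; L = 15 gives C_14.

14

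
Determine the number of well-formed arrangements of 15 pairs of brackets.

9694845

With 15 pairs the number of balanced bracket strings is the Catalan number C_15.
C_15 = C(30,15)/16 = 155117520/16 = 9694845.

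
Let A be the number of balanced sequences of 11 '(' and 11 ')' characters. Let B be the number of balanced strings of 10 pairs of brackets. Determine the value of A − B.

41990

Balanced strings of n pairs of brackets are counted by C_n; here n = 11. So A = C_11 = 58786.
A balanced arrangement of 10 bracket pairs is a Dyck word of semilength 10, so the count is C_10. So B = C_10 = 16796.
A − B = 58786 − 16796 = 41990.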